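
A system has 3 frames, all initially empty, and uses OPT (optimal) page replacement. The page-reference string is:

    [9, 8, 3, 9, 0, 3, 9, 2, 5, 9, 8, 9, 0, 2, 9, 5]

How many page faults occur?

9 → fault, frames {9}
8 → fault, frames {9,8}
3 → fault, frames {9,8,3}
9 → hit
0 → fault, evict 8, frames {9,3,0}
3 → hit
9 → hit
2 → fault, evict 3, frames {9,0,2}
5 → fault, evict 2, frames {9,0,5}
9 → hit
8 → fault, evict 5, frames {9,0,8}
9 → hit
0 → hit
2 → fault, evict 8, frames {9,0,2}
9 → hit
5 → fault, evict 2, frames {9,0,5}
Page faults: 9.

9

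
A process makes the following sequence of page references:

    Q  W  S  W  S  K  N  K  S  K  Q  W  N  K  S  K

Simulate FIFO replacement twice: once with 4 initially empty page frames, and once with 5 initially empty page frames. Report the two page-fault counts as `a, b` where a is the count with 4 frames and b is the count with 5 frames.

9, 5

4 frames: F F F . . F F . . . F F . . F F → 9 faults.
5 frames: F F F . . F F . . . . . . . . . → 5 faults.
5 < 9: adding a frame reduced faults, as is typical.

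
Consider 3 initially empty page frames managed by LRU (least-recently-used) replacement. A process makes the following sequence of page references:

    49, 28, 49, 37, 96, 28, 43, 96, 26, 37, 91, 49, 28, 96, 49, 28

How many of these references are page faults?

12

49: miss, frames (49)
28: miss, frames (49 28)
49: hit
37: miss, frames (28 49 37)
96: miss, evict 28, frames (49 37 96)
28: miss, evict 49, frames (37 96 28)
43: miss, evict 37, frames (96 28 43)
96: hit
26: miss, evict 28, frames (43 96 26)
37: miss, evict 43, frames (96 26 37)
91: miss, evict 96, frames (26 37 91)
49: miss, evict 26, frames (37 91 49)
28: miss, evict 37, frames (91 49 28)
96: miss, evict 91, frames (49 28 96)
49: hit
28: hit
Page faults: 12.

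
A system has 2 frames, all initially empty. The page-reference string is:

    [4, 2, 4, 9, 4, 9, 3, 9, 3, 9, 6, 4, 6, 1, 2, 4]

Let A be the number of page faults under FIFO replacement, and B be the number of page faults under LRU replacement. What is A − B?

Under FIFO: F F . F F . F F . . F F . F F F → 11 faults.
Under LRU: F F . F . . F . . . F F . F F F → 9 faults.
A − B = 11 − 9 = 2.

2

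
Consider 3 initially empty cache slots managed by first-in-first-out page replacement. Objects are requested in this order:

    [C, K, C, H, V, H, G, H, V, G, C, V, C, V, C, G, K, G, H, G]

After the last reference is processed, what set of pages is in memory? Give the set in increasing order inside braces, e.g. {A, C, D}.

{G, H, K}

C → miss, frames (C)
K → miss, frames (C K)
C → hit
H → miss, frames (C K H)
V → miss, evict C, frames (K H V)
H → hit
G → miss, evict K, frames (H V G)
H → hit
V → hit
G → hit
C → miss, evict H, frames (V G C)
V → hit
C → hit
V → hit
C → hit
G → hit
K → miss, evict V, frames (G C K)
G → hit
H → miss, evict G, frames (C K H)
G → miss, evict C, frames (K H G)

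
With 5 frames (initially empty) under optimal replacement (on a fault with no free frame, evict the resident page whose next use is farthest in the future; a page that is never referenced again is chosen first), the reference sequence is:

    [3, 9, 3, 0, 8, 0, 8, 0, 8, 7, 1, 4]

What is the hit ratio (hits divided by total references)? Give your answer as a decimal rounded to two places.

0.42

3 -> miss, frames {3}
9 -> miss, frames {3,9}
3 -> hit
0 -> miss, frames {3,9,0}
8 -> miss, frames {3,9,0,8}
0 -> hit
8 -> hit
0 -> hit
8 -> hit
7 -> miss, frames {3,9,0,8,7}
1 -> miss, evict 7, frames {3,9,0,8,1}
4 -> miss, evict 1, frames {3,9,0,8,4}
Hits: 5 of 12 references → 5/12 = 0.4167.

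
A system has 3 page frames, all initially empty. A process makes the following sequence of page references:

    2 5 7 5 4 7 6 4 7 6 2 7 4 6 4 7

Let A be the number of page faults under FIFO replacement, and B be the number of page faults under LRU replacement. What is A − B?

Under FIFO: F F F . F . F . . . F F F F . . → 9 faults.
Under LRU: F F F . F . F . . . F . F F . . → 8 faults.
A − B = 9 − 8 = 1.

1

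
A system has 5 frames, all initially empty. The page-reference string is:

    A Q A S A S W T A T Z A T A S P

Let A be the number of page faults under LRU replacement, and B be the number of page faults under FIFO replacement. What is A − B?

-1

Under LRU: F F . F . . F F . . F . . . . F → 7 faults.
Under FIFO: F F . F . . F F . . F F . . . F → 8 faults.
A − B = 7 − 8 = -1.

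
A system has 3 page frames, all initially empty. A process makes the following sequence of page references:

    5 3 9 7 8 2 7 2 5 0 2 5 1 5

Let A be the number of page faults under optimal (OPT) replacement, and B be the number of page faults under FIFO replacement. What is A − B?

Under OPT: F F F F F F . . . F . . F . → 8 faults.
Under FIFO: F F F F F F . . F F . . F . → 9 faults.
A − B = 8 − 9 = -1.

-1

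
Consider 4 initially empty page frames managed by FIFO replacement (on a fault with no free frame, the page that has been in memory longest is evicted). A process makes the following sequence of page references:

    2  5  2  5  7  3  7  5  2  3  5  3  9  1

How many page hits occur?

8

2: fault, frames {2}
5: fault, frames {2,5}
2: hit
5: hit
7: fault, frames {2,5,7}
3: fault, frames {2,5,7,3}
7: hit
5: hit
2: hit
3: hit
5: hit
3: hit
9: fault, evict 2, frames {5,7,3,9}
1: fault, evict 5, frames {7,3,9,1}
Hits: 8.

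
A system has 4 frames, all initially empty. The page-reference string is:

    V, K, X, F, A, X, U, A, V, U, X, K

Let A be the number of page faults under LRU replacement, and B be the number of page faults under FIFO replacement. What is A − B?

Under LRU: F F F F F . F . F . . F → 8 faults.
Under FIFO: F F F F F . F . F . F F → 9 faults.
A − B = 8 − 9 = -1.

-1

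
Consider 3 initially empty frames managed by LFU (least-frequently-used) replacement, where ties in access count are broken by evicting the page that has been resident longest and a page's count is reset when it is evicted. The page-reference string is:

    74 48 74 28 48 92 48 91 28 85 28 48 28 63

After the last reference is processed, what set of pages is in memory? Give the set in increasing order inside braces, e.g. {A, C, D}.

{28, 48, 63}

74 → fault, frames [74]
48 → fault, frames [74, 48]
74 → hit
28 → fault, frames [74, 48, 28]
48 → hit
92 → fault, evict 28, frames [74, 48, 92]
48 → hit
91 → fault, evict 92, frames [74, 48, 91]
28 → fault, evict 91, frames [74, 48, 28]
85 → fault, evict 28, frames [74, 48, 85]
28 → fault, evict 85, frames [74, 48, 28]
48 → hit
28 → hit
63 → fault, evict 74, frames [48, 28, 63]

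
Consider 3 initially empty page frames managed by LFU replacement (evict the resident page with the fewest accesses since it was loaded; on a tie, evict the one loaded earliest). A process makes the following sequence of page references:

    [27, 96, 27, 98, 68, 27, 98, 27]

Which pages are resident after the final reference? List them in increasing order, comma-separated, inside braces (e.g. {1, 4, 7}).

27 → fault, frames (27)
96 → fault, frames (27 96)
27 → hit
98 → fault, frames (27 96 98)
68 → fault, evict 96, frames (27 98 68)
27 → hit
98 → hit
27 → hit

{27, 68, 98}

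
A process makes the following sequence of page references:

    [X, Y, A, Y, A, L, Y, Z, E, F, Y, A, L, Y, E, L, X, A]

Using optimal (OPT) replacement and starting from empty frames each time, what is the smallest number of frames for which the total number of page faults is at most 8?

f=1: 18 faults
f=2: 12 faults
f=3: 10 faults
f=4: 9 faults
f=5: 8 faults
f=6: 7 faults
f=7: 7 faults
Smallest f with faults ≤ 8 is 5.

5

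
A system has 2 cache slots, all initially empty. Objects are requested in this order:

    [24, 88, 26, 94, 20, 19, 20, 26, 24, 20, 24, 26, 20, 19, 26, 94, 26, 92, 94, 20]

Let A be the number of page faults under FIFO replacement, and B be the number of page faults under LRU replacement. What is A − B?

-1

Under FIFO: F F F F F F . F F F . F . F . F F F F F → 16 faults.
Under LRU: F F F F F F . F F F . F F F F F . F F F → 17 faults.
A − B = 16 − 17 = -1.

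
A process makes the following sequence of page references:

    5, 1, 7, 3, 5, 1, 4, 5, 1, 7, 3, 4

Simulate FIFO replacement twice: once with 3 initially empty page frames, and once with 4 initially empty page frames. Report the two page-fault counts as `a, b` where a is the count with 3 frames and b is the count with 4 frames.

3 frames: F F F F F F F . . F F . → 9 faults.
4 frames: F F F F . . F F F F F F → 10 faults.
10 > 9: adding a frame increased faults — Belady's anomaly.

9, 10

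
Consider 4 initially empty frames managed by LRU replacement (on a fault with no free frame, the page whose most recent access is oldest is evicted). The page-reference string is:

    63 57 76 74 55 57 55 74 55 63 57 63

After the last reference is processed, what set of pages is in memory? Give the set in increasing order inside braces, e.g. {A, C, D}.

{55, 57, 63, 74}

63 -> fault, frames [63]
57 -> fault, frames [63, 57]
76 -> fault, frames [63, 57, 76]
74 -> fault, frames [63, 57, 76, 74]
55 -> fault, evict 63, frames [57, 76, 74, 55]
57 -> hit
55 -> hit
74 -> hit
55 -> hit
63 -> fault, evict 76, frames [57, 74, 55, 63]
57 -> hit
63 -> hit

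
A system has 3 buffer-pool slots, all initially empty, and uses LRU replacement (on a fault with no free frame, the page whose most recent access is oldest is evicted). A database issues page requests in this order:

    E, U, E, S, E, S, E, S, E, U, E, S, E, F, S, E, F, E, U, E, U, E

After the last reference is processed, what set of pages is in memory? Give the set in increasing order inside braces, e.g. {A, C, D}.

E → fault, frames (E)
U → fault, frames (E U)
E → hit
S → fault, frames (U E S)
E → hit
S → hit
E → hit
S → hit
E → hit
U → hit
E → hit
S → hit
E → hit
F → fault, evict U, frames (S E F)
S → hit
E → hit
F → hit
E → hit
U → fault, evict S, frames (F E U)
E → hit
U → hit
E → hit

{E, F, U}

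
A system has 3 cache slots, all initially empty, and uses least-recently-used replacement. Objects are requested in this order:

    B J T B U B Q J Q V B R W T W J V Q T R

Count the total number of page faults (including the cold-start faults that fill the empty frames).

B -> miss, frames {B}
J -> miss, frames {B,J}
T -> miss, frames {B,J,T}
B -> hit
U -> miss, evict J, frames {T,B,U}
B -> hit
Q -> miss, evict T, frames {U,B,Q}
J -> miss, evict U, frames {B,Q,J}
Q -> hit
V -> miss, evict B, frames {J,Q,V}
B -> miss, evict J, frames {Q,V,B}
R -> miss, evict Q, frames {V,B,R}
W -> miss, evict V, frames {B,R,W}
T -> miss, evict B, frames {R,W,T}
W -> hit
J -> miss, evict R, frames {T,W,J}
V -> miss, evict T, frames {W,J,V}
Q -> miss, evict W, frames {J,V,Q}
T -> miss, evict J, frames {V,Q,T}
R -> miss, evict V, frames {Q,T,R}
Page faults: 16.

16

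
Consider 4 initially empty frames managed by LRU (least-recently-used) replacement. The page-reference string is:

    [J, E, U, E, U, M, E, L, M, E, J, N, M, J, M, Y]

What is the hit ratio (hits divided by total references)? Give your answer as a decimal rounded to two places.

J -> miss, frames {J}
E -> miss, frames {J,E}
U -> miss, frames {J,E,U}
E -> hit
U -> hit
M -> miss, frames {J,E,U,M}
E -> hit
L -> miss, evict J, frames {U,M,E,L}
M -> hit
E -> hit
J -> miss, evict U, frames {L,M,E,J}
N -> miss, evict L, frames {M,E,J,N}
M -> hit
J -> hit
M -> hit
Y -> miss, evict E, frames {N,J,M,Y}
Hits: 8 of 16 references → 8/16 = 0.5000.

0.50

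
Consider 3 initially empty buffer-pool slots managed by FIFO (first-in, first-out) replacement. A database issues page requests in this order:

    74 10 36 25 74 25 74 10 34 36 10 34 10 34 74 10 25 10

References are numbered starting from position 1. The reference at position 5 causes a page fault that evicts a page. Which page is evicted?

10

pos 1: 74: miss, frames (74)
pos 2: 10: miss, frames (74 10)
pos 3: 36: miss, frames (74 10 36)
pos 4: 25: miss, evict 74, frames (10 36 25)
pos 5: 74: miss, evict 10, frames (36 25 74)
At position 5, page 10 is evicted.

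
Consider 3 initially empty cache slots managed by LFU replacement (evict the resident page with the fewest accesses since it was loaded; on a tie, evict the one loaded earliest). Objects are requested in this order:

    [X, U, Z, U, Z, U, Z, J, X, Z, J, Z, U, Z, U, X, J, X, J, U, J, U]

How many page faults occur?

10

X → fault, frames {X}
U → fault, frames {X,U}
Z → fault, frames {X,U,Z}
U → hit
Z → hit
U → hit
Z → hit
J → fault, evict X, frames {U,Z,J}
X → fault, evict J, frames {U,Z,X}
Z → hit
J → fault, evict X, frames {U,Z,J}
Z → hit
U → hit
Z → hit
U → hit
X → fault, evict J, frames {U,Z,X}
J → fault, evict X, frames {U,Z,J}
X → fault, evict J, frames {U,Z,X}
J → fault, evict X, frames {U,Z,J}
U → hit
J → hit
U → hit
Page faults: 10.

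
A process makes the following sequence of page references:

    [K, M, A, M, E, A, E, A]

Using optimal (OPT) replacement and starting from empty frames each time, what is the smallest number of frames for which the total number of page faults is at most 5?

f=1: 8 faults
f=2: 4 faults
f=3: 4 faults
f=4: 4 faults
Smallest f with faults ≤ 5 is 2.

2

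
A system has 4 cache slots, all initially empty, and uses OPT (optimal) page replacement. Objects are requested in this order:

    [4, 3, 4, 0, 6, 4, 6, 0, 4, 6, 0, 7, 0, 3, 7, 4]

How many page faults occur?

4 -> fault, frames (4)
3 -> fault, frames (4 3)
4 -> hit
0 -> fault, frames (4 3 0)
6 -> fault, frames (4 3 0 6)
4 -> hit
6 -> hit
0 -> hit
4 -> hit
6 -> hit
0 -> hit
7 -> fault, evict 6, frames (4 3 0 7)
0 -> hit
3 -> hit
7 -> hit
4 -> hit
Page faults: 5.

5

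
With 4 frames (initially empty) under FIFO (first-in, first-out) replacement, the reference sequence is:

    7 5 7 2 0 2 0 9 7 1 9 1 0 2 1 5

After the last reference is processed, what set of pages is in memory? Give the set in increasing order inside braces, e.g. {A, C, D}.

{1, 2, 5, 7}

7 → miss, frames {7}
5 → miss, frames {7,5}
7 → hit
2 → miss, frames {7,5,2}
0 → miss, frames {7,5,2,0}
2 → hit
0 → hit
9 → miss, evict 7, frames {5,2,0,9}
7 → miss, evict 5, frames {2,0,9,7}
1 → miss, evict 2, frames {0,9,7,1}
9 → hit
1 → hit
0 → hit
2 → miss, evict 0, frames {9,7,1,2}
1 → hit
5 → miss, evict 9, frames {7,1,2,5}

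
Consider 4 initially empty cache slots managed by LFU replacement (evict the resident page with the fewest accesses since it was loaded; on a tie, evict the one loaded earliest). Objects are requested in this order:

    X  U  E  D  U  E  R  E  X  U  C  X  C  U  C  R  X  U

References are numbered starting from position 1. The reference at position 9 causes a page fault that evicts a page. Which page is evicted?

D

pos 1: X -> miss, frames {X}
pos 2: U -> miss, frames {X,U}
pos 3: E -> miss, frames {X,U,E}
pos 4: D -> miss, frames {X,U,E,D}
pos 5: U -> hit
pos 6: E -> hit
pos 7: R -> miss, evict X, frames {U,E,D,R}
pos 8: E -> hit
pos 9: X -> miss, evict D, frames {U,E,R,X}
At position 9, page D is evicted.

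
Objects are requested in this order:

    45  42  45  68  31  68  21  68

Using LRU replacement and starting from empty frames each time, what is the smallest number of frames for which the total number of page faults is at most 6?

2

f=1: 8 faults
f=2: 5 faults
f=3: 5 faults
f=4: 5 faults
f=5: 5 faults
Smallest f with faults ≤ 6 is 2.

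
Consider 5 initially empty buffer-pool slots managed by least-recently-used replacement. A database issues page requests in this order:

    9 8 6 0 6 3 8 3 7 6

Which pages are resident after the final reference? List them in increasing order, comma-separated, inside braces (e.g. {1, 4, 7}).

9 → fault, frames {9}
8 → fault, frames {9,8}
6 → fault, frames {9,8,6}
0 → fault, frames {9,8,6,0}
6 → hit
3 → fault, frames {9,8,0,6,3}
8 → hit
3 → hit
7 → fault, evict 9, frames {0,6,8,3,7}
6 → hit

{0, 3, 6, 7, 8}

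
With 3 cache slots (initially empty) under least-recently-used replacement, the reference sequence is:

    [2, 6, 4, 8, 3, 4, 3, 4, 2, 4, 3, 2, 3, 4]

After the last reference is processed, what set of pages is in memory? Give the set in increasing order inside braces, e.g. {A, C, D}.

{2, 3, 4}

2 → fault, frames (2)
6 → fault, frames (2 6)
4 → fault, frames (2 6 4)
8 → fault, evict 2, frames (6 4 8)
3 → fault, evict 6, frames (4 8 3)
4 → hit
3 → hit
4 → hit
2 → fault, evict 8, frames (3 4 2)
4 → hit
3 → hit
2 → hit
3 → hit
4 → hit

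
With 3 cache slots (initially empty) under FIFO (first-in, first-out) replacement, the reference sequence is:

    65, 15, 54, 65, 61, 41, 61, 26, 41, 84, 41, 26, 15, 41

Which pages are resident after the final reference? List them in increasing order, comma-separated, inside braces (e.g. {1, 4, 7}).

{15, 41, 84}

65: miss, frames {65}
15: miss, frames {65,15}
54: miss, frames {65,15,54}
65: hit
61: miss, evict 65, frames {15,54,61}
41: miss, evict 15, frames {54,61,41}
61: hit
26: miss, evict 54, frames {61,41,26}
41: hit
84: miss, evict 61, frames {41,26,84}
41: hit
26: hit
15: miss, evict 41, frames {26,84,15}
41: miss, evict 26, frames {84,15,41}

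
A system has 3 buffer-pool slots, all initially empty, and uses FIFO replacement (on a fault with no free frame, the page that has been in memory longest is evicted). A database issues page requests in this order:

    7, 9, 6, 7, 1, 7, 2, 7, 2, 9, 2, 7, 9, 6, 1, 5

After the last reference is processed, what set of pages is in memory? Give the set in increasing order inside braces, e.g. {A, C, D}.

7 -> miss, frames {7}
9 -> miss, frames {7,9}
6 -> miss, frames {7,9,6}
7 -> hit
1 -> miss, evict 7, frames {9,6,1}
7 -> miss, evict 9, frames {6,1,7}
2 -> miss, evict 6, frames {1,7,2}
7 -> hit
2 -> hit
9 -> miss, evict 1, frames {7,2,9}
2 -> hit
7 -> hit
9 -> hit
6 -> miss, evict 7, frames {2,9,6}
1 -> miss, evict 2, frames {9,6,1}
5 -> miss, evict 9, frames {6,1,5}

{1, 5, 6}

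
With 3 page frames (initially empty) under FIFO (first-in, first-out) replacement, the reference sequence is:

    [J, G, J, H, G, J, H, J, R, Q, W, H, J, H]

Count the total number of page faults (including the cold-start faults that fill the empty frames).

J → fault, frames (J)
G → fault, frames (J G)
J → hit
H → fault, frames (J G H)
G → hit
J → hit
H → hit
J → hit
R → fault, evict J, frames (G H R)
Q → fault, evict G, frames (H R Q)
W → fault, evict H, frames (R Q W)
H → fault, evict R, frames (Q W H)
J → fault, evict Q, frames (W H J)
H → hit
Page faults: 8.

8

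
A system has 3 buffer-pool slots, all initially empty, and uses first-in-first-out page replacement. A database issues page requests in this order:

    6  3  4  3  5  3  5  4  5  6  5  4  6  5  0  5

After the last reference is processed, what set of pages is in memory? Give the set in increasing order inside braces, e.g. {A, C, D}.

{0, 5, 6}

6: miss, frames {6}
3: miss, frames {6,3}
4: miss, frames {6,3,4}
3: hit
5: miss, evict 6, frames {3,4,5}
3: hit
5: hit
4: hit
5: hit
6: miss, evict 3, frames {4,5,6}
5: hit
4: hit
6: hit
5: hit
0: miss, evict 4, frames {5,6,0}
5: hit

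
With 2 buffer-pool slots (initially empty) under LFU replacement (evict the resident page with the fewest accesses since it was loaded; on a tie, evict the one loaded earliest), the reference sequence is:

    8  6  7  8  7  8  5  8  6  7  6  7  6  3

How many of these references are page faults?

8 → miss, frames (8)
6 → miss, frames (8 6)
7 → miss, evict 8, frames (6 7)
8 → miss, evict 6, frames (7 8)
7 → hit
8 → hit
5 → miss, evict 7, frames (8 5)
8 → hit
6 → miss, evict 5, frames (8 6)
7 → miss, evict 6, frames (8 7)
6 → miss, evict 7, frames (8 6)
7 → miss, evict 6, frames (8 7)
6 → miss, evict 7, frames (8 6)
3 → miss, evict 6, frames (8 3)
Page faults: 11.

11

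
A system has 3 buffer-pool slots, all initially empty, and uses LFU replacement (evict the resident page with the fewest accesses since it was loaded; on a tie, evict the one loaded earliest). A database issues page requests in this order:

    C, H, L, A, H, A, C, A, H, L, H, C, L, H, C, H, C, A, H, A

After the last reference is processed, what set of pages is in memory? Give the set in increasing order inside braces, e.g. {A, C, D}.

C: fault, frames [C]
H: fault, frames [C, H]
L: fault, frames [C, H, L]
A: fault, evict C, frames [H, L, A]
H: hit
A: hit
C: fault, evict L, frames [H, A, C]
A: hit
H: hit
L: fault, evict C, frames [H, A, L]
H: hit
C: fault, evict L, frames [H, A, C]
L: fault, evict C, frames [H, A, L]
H: hit
C: fault, evict L, frames [H, A, C]
H: hit
C: hit
A: hit
H: hit
A: hit

{A, C, H}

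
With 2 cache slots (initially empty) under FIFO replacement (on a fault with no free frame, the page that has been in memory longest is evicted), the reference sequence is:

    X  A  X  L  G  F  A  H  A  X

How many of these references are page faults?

X -> fault, frames [X]
A -> fault, frames [X, A]
X -> hit
L -> fault, evict X, frames [A, L]
G -> fault, evict A, frames [L, G]
F -> fault, evict L, frames [G, F]
A -> fault, evict G, frames [F, A]
H -> fault, evict F, frames [A, H]
A -> hit
X -> fault, evict A, frames [H, X]
Page faults: 8.

8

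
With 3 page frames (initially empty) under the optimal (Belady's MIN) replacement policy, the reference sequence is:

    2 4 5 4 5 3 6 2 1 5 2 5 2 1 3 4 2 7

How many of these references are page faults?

9

2 -> miss, frames {2}
4 -> miss, frames {2,4}
5 -> miss, frames {2,4,5}
4 -> hit
5 -> hit
3 -> miss, evict 4, frames {2,5,3}
6 -> miss, evict 3, frames {2,5,6}
2 -> hit
1 -> miss, evict 6, frames {2,5,1}
5 -> hit
2 -> hit
5 -> hit
2 -> hit
1 -> hit
3 -> miss, evict 1, frames {2,5,3}
4 -> miss, evict 3, frames {2,5,4}
2 -> hit
7 -> miss, evict 4, frames {2,5,7}
Page faults: 9.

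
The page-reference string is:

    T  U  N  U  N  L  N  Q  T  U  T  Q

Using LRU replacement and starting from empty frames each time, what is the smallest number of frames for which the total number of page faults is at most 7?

f=1: 12 faults
f=2: 8 faults
f=3: 7 faults
f=4: 7 faults
f=5: 5 faults
Smallest f with faults ≤ 7 is 3.

3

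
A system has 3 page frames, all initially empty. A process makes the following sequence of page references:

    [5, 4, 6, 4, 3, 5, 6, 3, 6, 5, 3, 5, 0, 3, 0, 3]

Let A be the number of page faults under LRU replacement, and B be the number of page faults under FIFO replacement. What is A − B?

1

Under LRU: F F F . F F F . . . . . F . . . → 7 faults.
Under FIFO: F F F . F F . . . . . . F . . . → 6 faults.
A − B = 7 − 6 = 1.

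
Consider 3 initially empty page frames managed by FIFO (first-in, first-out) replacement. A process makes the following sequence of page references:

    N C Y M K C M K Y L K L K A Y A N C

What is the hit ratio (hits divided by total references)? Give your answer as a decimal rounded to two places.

0.28

N: miss, frames {N}
C: miss, frames {N,C}
Y: miss, frames {N,C,Y}
M: miss, evict N, frames {C,Y,M}
K: miss, evict C, frames {Y,M,K}
C: miss, evict Y, frames {M,K,C}
M: hit
K: hit
Y: miss, evict M, frames {K,C,Y}
L: miss, evict K, frames {C,Y,L}
K: miss, evict C, frames {Y,L,K}
L: hit
K: hit
A: miss, evict Y, frames {L,K,A}
Y: miss, evict L, frames {K,A,Y}
A: hit
N: miss, evict K, frames {A,Y,N}
C: miss, evict A, frames {Y,N,C}
Hits: 5 of 18 references → 5/18 = 0.2778.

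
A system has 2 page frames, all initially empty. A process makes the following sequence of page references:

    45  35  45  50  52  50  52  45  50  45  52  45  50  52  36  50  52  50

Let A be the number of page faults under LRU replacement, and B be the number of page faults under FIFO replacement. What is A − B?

-1

Under LRU: F F . F F . . F F . F . F F F F F . → 12 faults.
Under FIFO: F F . F F . . F F . F F F F F F F . → 13 faults.
A − B = 12 − 13 = -1.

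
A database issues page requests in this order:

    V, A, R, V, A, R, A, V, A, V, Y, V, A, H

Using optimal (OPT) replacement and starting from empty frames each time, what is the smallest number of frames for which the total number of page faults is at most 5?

3

f=1: 14 faults
f=2: 8 faults
f=3: 5 faults
f=4: 5 faults
f=5: 5 faults
Smallest f with faults ≤ 5 is 3.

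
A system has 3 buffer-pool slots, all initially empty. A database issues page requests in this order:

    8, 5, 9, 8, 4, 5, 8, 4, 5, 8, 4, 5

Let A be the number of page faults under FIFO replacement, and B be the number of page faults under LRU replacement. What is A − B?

Under FIFO: F F F . F . F . F . . . → 6 faults.
Under LRU: F F F . F F . . . . . . → 5 faults.
A − B = 6 − 5 = 1.

1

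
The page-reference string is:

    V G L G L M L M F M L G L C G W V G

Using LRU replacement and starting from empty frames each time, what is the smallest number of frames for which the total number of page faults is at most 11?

f=1: 18 faults
f=2: 12 faults
f=3: 9 faults
f=4: 8 faults
f=5: 8 faults
f=6: 8 faults
f=7: 7 faults
Smallest f with faults ≤ 11 is 3.

3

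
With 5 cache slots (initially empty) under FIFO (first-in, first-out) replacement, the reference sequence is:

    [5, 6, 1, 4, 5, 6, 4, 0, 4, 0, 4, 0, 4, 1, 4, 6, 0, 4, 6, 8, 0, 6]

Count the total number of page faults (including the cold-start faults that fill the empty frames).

5 → fault, frames {5}
6 → fault, frames {5,6}
1 → fault, frames {5,6,1}
4 → fault, frames {5,6,1,4}
5 → hit
6 → hit
4 → hit
0 → fault, frames {5,6,1,4,0}
4 → hit
0 → hit
4 → hit
0 → hit
4 → hit
1 → hit
4 → hit
6 → hit
0 → hit
4 → hit
6 → hit
8 → fault, evict 5, frames {6,1,4,0,8}
0 → hit
6 → hit
Page faults: 6.

6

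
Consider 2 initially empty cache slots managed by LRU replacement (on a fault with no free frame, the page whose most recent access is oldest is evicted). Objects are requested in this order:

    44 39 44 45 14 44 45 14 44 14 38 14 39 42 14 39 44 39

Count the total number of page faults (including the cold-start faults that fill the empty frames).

44: miss, frames [44]
39: miss, frames [44, 39]
44: hit
45: miss, evict 39, frames [44, 45]
14: miss, evict 44, frames [45, 14]
44: miss, evict 45, frames [14, 44]
45: miss, evict 14, frames [44, 45]
14: miss, evict 44, frames [45, 14]
44: miss, evict 45, frames [14, 44]
14: hit
38: miss, evict 44, frames [14, 38]
14: hit
39: miss, evict 38, frames [14, 39]
42: miss, evict 14, frames [39, 42]
14: miss, evict 39, frames [42, 14]
39: miss, evict 42, frames [14, 39]
44: miss, evict 14, frames [39, 44]
39: hit
Page faults: 14.

14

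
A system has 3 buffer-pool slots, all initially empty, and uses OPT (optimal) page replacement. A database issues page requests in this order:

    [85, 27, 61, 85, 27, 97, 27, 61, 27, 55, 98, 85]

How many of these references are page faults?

7

85 -> fault, frames (85)
27 -> fault, frames (85 27)
61 -> fault, frames (85 27 61)
85 -> hit
27 -> hit
97 -> fault, evict 85, frames (27 61 97)
27 -> hit
61 -> hit
27 -> hit
55 -> fault, evict 97, frames (27 61 55)
98 -> fault, evict 55, frames (27 61 98)
85 -> fault, evict 98, frames (27 61 85)
Page faults: 7.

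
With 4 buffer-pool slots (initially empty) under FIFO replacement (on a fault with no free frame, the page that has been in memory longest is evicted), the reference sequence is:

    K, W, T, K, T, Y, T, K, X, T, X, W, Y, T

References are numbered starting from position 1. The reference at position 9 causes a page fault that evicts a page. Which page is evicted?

K

pos 1: K → fault, frames {K}
pos 2: W → fault, frames {K,W}
pos 3: T → fault, frames {K,W,T}
pos 4: K → hit
pos 5: T → hit
pos 6: Y → fault, frames {K,W,T,Y}
pos 7: T → hit
pos 8: K → hit
pos 9: X → fault, evict K, frames {W,T,Y,X}
At position 9, page K is evicted.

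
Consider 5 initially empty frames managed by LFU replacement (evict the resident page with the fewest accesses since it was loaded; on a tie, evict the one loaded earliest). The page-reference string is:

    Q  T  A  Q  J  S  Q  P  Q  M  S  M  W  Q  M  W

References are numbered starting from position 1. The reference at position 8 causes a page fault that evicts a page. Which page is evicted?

pos 1: Q: fault, frames {Q}
pos 2: T: fault, frames {Q,T}
pos 3: A: fault, frames {Q,T,A}
pos 4: Q: hit
pos 5: J: fault, frames {Q,T,A,J}
pos 6: S: fault, frames {Q,T,A,J,S}
pos 7: Q: hit
pos 8: P: fault, evict T, frames {Q,A,J,S,P}
At position 8, page T is evicted.

T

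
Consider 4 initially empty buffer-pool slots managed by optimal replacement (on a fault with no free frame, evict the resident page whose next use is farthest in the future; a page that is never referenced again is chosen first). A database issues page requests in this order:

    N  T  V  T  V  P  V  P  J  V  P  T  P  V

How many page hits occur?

9

N → fault, frames {N}
T → fault, frames {N,T}
V → fault, frames {N,T,V}
T → hit
V → hit
P → fault, frames {N,T,V,P}
V → hit
P → hit
J → fault, evict N, frames {T,V,P,J}
V → hit
P → hit
T → hit
P → hit
V → hit
Hits: 9.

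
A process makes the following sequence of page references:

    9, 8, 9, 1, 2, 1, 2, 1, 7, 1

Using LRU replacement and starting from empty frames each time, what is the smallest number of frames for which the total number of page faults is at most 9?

f=1: 10 faults
f=2: 5 faults
f=3: 5 faults
f=4: 5 faults
f=5: 5 faults
Smallest f with faults ≤ 9 is 2.

2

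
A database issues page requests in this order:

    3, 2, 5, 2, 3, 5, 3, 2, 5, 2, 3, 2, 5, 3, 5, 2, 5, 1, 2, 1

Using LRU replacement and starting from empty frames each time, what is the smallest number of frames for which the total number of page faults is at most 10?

3

f=1: 20 faults
f=2: 13 faults
f=3: 4 faults
f=4: 4 faults
Smallest f with faults ≤ 10 is 3.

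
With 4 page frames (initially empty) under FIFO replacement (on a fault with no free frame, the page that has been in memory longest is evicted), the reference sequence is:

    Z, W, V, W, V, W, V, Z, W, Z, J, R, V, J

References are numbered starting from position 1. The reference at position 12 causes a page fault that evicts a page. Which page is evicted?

pos 1: Z → miss, frames [Z]
pos 2: W → miss, frames [Z, W]
pos 3: V → miss, frames [Z, W, V]
pos 4: W → hit
pos 5: V → hit
pos 6: W → hit
pos 7: V → hit
pos 8: Z → hit
pos 9: W → hit
pos 10: Z → hit
pos 11: J → miss, frames [Z, W, V, J]
pos 12: R → miss, evict Z, frames [W, V, J, R]
At position 12, page Z is evicted.

Z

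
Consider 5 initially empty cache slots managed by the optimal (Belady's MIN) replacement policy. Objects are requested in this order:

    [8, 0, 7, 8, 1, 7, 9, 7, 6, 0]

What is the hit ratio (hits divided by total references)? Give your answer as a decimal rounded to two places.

8: fault, frames {8}
0: fault, frames {8,0}
7: fault, frames {8,0,7}
8: hit
1: fault, frames {8,0,7,1}
7: hit
9: fault, frames {8,0,7,1,9}
7: hit
6: fault, evict 9, frames {8,0,7,1,6}
0: hit
Hits: 4 of 10 references → 4/10 = 0.4000.

0.40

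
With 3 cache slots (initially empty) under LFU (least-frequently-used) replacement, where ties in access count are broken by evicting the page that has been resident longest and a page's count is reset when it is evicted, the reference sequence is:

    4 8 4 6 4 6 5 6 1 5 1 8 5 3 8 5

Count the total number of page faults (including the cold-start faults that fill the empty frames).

12

4: miss, frames (4)
8: miss, frames (4 8)
4: hit
6: miss, frames (4 8 6)
4: hit
6: hit
5: miss, evict 8, frames (4 6 5)
6: hit
1: miss, evict 5, frames (4 6 1)
5: miss, evict 1, frames (4 6 5)
1: miss, evict 5, frames (4 6 1)
8: miss, evict 1, frames (4 6 8)
5: miss, evict 8, frames (4 6 5)
3: miss, evict 5, frames (4 6 3)
8: miss, evict 3, frames (4 6 8)
5: miss, evict 8, frames (4 6 5)
Page faults: 12.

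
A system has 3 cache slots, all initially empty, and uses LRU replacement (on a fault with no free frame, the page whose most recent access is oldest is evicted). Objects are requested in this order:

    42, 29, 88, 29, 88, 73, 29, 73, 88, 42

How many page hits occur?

5

42 -> miss, frames (42)
29 -> miss, frames (42 29)
88 -> miss, frames (42 29 88)
29 -> hit
88 -> hit
73 -> miss, evict 42, frames (29 88 73)
29 -> hit
73 -> hit
88 -> hit
42 -> miss, evict 29, frames (73 88 42)
Hits: 5.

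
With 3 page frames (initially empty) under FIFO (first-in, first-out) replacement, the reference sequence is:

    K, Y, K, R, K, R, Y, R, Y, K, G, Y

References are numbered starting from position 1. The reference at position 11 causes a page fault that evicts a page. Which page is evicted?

pos 1: K → fault, frames (K)
pos 2: Y → fault, frames (K Y)
pos 3: K → hit
pos 4: R → fault, frames (K Y R)
pos 5: K → hit
pos 6: R → hit
pos 7: Y → hit
pos 8: R → hit
pos 9: Y → hit
pos 10: K → hit
pos 11: G → fault, evict K, frames (Y R G)
At position 11, page K is evicted.

K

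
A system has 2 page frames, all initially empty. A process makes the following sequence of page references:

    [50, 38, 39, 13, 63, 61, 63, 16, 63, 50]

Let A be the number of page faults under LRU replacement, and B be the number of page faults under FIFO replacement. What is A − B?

Under LRU: F F F F F F . F . F → 8 faults.
Under FIFO: F F F F F F . F F F → 9 faults.
A − B = 8 − 9 = -1.

-1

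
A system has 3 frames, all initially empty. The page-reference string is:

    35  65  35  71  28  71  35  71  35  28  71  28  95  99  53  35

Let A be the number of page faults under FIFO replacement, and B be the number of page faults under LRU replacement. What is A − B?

Under FIFO: F F . F F . F . . . . . F F F F → 9 faults.
Under LRU: F F . F F . . . . . . . F F F F → 8 faults.
A − B = 9 − 8 = 1.

1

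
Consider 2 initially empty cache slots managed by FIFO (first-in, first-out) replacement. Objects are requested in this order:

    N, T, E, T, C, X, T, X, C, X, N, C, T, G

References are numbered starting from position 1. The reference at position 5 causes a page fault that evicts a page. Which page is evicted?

T

pos 1: N: miss, frames {N}
pos 2: T: miss, frames {N,T}
pos 3: E: miss, evict N, frames {T,E}
pos 4: T: hit
pos 5: C: miss, evict T, frames {E,C}
At position 5, page T is evicted.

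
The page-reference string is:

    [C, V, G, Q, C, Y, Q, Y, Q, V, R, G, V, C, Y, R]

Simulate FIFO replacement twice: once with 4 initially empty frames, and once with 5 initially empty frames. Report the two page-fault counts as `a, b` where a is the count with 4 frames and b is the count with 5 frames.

4 frames: F F F F . F . . . . F . F F . . → 8 faults.
5 frames: F F F F . F . . . . F . . F . . → 7 faults.
7 < 8: adding a frame reduced faults, as is typical.

8, 7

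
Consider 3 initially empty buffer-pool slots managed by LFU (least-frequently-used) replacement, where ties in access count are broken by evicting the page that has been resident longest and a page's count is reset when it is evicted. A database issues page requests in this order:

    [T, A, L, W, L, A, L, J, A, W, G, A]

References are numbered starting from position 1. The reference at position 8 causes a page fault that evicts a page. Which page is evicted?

W

pos 1: T → miss, frames {T}
pos 2: A → miss, frames {T,A}
pos 3: L → miss, frames {T,A,L}
pos 4: W → miss, evict T, frames {A,L,W}
pos 5: L → hit
pos 6: A → hit
pos 7: L → hit
pos 8: J → miss, evict W, frames {A,L,J}
At position 8, page W is evicted.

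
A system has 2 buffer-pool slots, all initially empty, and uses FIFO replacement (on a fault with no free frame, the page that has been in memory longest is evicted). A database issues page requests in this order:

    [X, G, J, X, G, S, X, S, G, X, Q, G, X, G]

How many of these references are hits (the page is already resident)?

X → miss, frames [X]
G → miss, frames [X, G]
J → miss, evict X, frames [G, J]
X → miss, evict G, frames [J, X]
G → miss, evict J, frames [X, G]
S → miss, evict X, frames [G, S]
X → miss, evict G, frames [S, X]
S → hit
G → miss, evict S, frames [X, G]
X → hit
Q → miss, evict X, frames [G, Q]
G → hit
X → miss, evict G, frames [Q, X]
G → miss, evict Q, frames [X, G]
Hits: 3.

3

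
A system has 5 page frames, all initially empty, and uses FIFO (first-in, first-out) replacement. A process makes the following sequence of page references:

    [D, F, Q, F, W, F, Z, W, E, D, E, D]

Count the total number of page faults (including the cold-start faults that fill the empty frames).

7

D → miss, frames [D]
F → miss, frames [D, F]
Q → miss, frames [D, F, Q]
F → hit
W → miss, frames [D, F, Q, W]
F → hit
Z → miss, frames [D, F, Q, W, Z]
W → hit
E → miss, evict D, frames [F, Q, W, Z, E]
D → miss, evict F, frames [Q, W, Z, E, D]
E → hit
D → hit
Page faults: 7.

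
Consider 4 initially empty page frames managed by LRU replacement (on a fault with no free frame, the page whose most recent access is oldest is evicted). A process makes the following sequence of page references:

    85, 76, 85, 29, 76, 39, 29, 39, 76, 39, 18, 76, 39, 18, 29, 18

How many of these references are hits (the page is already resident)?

85 → miss, frames (85)
76 → miss, frames (85 76)
85 → hit
29 → miss, frames (76 85 29)
76 → hit
39 → miss, frames (85 29 76 39)
29 → hit
39 → hit
76 → hit
39 → hit
18 → miss, evict 85, frames (29 76 39 18)
76 → hit
39 → hit
18 → hit
29 → hit
18 → hit
Hits: 11.

11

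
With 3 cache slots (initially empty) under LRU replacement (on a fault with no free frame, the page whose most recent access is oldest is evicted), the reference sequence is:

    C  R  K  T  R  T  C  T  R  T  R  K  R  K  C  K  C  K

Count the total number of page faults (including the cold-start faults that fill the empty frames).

7

C -> fault, frames (C)
R -> fault, frames (C R)
K -> fault, frames (C R K)
T -> fault, evict C, frames (R K T)
R -> hit
T -> hit
C -> fault, evict K, frames (R T C)
T -> hit
R -> hit
T -> hit
R -> hit
K -> fault, evict C, frames (T R K)
R -> hit
K -> hit
C -> fault, evict T, frames (R K C)
K -> hit
C -> hit
K -> hit
Page faults: 7.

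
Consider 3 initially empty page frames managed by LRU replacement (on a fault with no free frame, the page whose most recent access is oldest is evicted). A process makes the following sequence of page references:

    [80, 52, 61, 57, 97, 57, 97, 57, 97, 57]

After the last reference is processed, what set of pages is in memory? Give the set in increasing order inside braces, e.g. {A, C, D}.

{57, 61, 97}

80 → miss, frames {80}
52 → miss, frames {80,52}
61 → miss, frames {80,52,61}
57 → miss, evict 80, frames {52,61,57}
97 → miss, evict 52, frames {61,57,97}
57 → hit
97 → hit
57 → hit
97 → hit
57 → hit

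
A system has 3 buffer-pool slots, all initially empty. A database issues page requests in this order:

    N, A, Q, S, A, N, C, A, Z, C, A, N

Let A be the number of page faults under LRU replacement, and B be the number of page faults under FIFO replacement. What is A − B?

-1

Under LRU: F F F F . F F . F . . F → 8 faults.
Under FIFO: F F F F . F F F F . . F → 9 faults.
A − B = 8 − 9 = -1.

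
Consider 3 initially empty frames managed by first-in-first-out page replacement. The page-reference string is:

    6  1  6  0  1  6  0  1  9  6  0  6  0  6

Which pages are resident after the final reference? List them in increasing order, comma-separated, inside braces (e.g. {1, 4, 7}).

{0, 6, 9}

6: fault, frames [6]
1: fault, frames [6, 1]
6: hit
0: fault, frames [6, 1, 0]
1: hit
6: hit
0: hit
1: hit
9: fault, evict 6, frames [1, 0, 9]
6: fault, evict 1, frames [0, 9, 6]
0: hit
6: hit
0: hit
6: hit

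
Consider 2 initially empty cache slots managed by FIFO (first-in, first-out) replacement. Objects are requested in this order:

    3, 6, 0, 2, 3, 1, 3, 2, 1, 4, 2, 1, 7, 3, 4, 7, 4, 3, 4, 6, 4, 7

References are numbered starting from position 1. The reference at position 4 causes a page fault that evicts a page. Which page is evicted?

6

pos 1: 3: miss, frames {3}
pos 2: 6: miss, frames {3,6}
pos 3: 0: miss, evict 3, frames {6,0}
pos 4: 2: miss, evict 6, frames {0,2}
At position 4, page 6 is evicted.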